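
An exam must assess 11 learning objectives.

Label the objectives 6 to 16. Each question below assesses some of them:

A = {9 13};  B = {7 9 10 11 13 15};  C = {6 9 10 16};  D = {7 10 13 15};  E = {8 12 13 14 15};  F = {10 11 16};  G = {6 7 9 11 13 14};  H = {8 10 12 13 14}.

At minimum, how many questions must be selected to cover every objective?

3

Take {B, C, H}. Their union is {6, 7, 8, 9, 10, 11, 12, 13, 14, 15, 16}, which is all 11 objectives.
No 2 of the 8 questions cover everything (all 28 combinations miss at least one objective), so 3 is optimal.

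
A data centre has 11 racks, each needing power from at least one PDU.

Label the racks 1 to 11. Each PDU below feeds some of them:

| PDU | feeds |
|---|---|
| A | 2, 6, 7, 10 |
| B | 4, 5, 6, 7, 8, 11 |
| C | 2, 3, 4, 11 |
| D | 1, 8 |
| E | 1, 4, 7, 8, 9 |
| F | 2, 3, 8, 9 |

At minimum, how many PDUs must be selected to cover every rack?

4

Take {A, B, C, E}. Their union is {1, 2, 3, 4, 5, 6, 7, 8, 9, 10, 11}, which is all 11 racks.
No 3 of the 6 PDUs cover everything (all 20 combinations miss at least one rack), so 4 is optimal.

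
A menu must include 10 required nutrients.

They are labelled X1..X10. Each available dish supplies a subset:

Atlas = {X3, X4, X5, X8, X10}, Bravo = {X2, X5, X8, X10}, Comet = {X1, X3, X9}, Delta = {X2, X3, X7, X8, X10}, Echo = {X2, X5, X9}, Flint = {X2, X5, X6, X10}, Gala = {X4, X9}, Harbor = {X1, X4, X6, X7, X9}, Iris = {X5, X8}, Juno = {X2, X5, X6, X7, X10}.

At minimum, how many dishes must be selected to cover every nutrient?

3

Bravo and Comet and Harbor together: Bravo ∪ Comet ∪ Harbor = {X1, X2, X3, X4, X5, X6, X7, X8, X9, X10} — every nutrient is covered.
No 2 of the 10 dishes cover everything (all 45 combinations miss at least one nutrient), so 3 is optimal.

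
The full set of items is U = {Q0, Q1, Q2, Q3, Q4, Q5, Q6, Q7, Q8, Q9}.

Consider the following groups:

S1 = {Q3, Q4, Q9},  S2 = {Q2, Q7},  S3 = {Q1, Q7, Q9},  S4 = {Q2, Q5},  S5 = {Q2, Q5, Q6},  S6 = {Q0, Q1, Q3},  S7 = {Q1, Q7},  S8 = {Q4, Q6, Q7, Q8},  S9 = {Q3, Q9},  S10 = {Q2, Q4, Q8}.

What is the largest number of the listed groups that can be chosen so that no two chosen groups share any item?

3

S4, S7, S9 are pairwise disjoint (S4={Q2,Q5}; S7={Q1,Q7}; S9={Q3,Q9}).
Every remaining group overlaps one of these, and no 4 of the listed groups are pairwise disjoint, so 3 is the maximum.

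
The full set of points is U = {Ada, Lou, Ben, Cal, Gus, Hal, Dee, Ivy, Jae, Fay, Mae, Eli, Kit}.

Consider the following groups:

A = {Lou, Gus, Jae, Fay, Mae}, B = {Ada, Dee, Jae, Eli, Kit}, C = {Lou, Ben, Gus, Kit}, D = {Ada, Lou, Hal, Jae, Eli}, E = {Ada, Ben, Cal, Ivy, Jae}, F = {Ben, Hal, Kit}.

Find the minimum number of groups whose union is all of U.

A, B, D, and E cover everything between them: the union {Ada, Lou, Ben, Cal, Gus, Hal, Dee, Ivy, Jae, Fay, Mae, Eli, Kit} is all of U.
No 3 of the 6 groups cover everything (all 20 combinations miss at least one point), so 4 is optimal.

4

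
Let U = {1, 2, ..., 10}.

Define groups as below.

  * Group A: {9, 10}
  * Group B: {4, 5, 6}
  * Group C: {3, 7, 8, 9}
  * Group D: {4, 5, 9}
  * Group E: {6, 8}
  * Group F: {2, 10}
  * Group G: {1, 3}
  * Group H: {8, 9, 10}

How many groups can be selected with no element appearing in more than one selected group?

4

D, E, F, G are pairwise disjoint (D={4,5,9}; E={6,8}; F={2,10}; G={1,3}).
Every remaining group overlaps one of these, and no 5 of the listed groups are pairwise disjoint, so 4 is the maximum.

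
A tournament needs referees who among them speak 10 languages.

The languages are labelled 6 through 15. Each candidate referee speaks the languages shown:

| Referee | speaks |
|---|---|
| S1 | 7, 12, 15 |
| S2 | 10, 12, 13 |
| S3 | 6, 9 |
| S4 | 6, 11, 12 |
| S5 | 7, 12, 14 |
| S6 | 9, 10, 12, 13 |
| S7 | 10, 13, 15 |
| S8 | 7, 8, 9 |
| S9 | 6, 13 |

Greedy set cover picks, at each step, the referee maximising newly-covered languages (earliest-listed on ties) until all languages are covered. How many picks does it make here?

Greedy: pick S6 (covers 4 new) → pick S1 (covers 2 new) → pick S4 (covers 2 new) → pick S5 (covers 1 new) → pick S8 (covers 1 new). Total picks: 5.
(The true minimum cover uses only 4 referees, so greedy is not optimal here.)

5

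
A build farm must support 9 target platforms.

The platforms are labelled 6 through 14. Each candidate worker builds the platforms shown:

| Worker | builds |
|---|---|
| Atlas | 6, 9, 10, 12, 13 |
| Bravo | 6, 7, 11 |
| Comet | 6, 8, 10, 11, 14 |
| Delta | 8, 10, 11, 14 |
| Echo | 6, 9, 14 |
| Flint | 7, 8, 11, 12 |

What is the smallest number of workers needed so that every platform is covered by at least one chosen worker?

3

Take {Atlas, Echo, Flint}. Their union is {6, 7, 8, 9, 10, 11, 12, 13, 14}, which is all 9 platforms.
Only Atlas contains 13, so Atlas is forced; the remaining 4 platforms need at least 2 more workers (each remaining worker adds at most 3) — so at least 3 workers are needed, and 3 is optimal.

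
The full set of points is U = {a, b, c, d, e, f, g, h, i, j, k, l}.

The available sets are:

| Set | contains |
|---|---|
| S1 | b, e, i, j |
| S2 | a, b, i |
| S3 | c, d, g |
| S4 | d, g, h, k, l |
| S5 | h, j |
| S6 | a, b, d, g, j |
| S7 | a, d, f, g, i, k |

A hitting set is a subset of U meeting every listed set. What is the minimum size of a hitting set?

3

The 3 points {a, d, j} hit every set.
The sets S2, S3, S5 are pairwise disjoint, so any hitting set needs a separate point for each — at least 3. Hence 3 is optimal.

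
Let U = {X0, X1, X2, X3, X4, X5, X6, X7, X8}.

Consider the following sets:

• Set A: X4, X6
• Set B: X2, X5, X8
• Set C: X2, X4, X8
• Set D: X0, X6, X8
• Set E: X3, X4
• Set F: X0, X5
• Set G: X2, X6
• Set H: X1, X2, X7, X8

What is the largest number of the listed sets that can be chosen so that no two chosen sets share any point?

3

E, F, H are pairwise disjoint (E={X3,X4}; F={X0,X5}; H={X1,X2,X7,X8}).
Every remaining set overlaps one of these, and no 4 of the listed sets are pairwise disjoint, so 3 is the maximum.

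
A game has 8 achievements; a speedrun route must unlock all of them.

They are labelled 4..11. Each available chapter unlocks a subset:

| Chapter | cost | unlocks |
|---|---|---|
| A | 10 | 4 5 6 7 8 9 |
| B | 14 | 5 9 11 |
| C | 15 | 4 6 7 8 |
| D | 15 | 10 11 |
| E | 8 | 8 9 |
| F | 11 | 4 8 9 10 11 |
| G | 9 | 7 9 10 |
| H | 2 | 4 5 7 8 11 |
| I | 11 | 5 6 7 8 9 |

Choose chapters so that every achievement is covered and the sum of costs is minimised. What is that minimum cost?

21

A, G, H together cover every achievement (A ∪ G ∪ H = {4, 5, 6, 7, 8, 9, 10, 11}); total cost 10 + 9 + 2 = 21.
No covering selection has total cost below 21.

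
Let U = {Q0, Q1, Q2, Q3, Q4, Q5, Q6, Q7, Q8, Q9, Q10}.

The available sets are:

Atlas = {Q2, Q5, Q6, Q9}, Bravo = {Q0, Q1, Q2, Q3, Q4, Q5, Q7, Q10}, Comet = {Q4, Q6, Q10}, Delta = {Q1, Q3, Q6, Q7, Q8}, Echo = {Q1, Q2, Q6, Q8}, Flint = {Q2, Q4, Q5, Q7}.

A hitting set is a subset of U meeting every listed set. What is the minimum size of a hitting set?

2

H = {Q4, Q6} meets every set (each contains at least one member of H), and |H| = 2.
No single point lies in every set, so at least 2 are needed and 2 is optimal.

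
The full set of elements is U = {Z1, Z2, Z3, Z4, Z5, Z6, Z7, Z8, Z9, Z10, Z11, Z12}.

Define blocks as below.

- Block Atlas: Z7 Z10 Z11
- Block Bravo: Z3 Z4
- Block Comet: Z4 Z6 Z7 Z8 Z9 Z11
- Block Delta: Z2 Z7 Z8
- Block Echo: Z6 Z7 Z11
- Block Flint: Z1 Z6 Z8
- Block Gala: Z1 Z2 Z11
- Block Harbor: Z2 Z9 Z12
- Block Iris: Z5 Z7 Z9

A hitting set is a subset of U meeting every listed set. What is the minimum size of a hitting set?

H = {Z4, Z8, Z9, Z11} meets every block (each contains at least one member of H), and |H| = 4.
The blocks Atlas, Bravo, Flint, Harbor are pairwise disjoint, so any hitting set needs a separate element for each — at least 4. Hence 4 is optimal.

4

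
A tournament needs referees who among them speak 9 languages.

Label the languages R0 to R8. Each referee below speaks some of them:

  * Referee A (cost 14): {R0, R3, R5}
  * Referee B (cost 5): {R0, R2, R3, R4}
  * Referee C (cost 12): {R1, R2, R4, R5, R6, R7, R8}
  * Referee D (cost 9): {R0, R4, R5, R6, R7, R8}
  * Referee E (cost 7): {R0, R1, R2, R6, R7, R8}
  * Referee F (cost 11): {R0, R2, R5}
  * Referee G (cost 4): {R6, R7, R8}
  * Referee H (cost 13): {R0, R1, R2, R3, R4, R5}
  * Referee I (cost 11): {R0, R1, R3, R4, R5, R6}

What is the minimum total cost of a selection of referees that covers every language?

17

G, H together cover every language (G ∪ H = {R0, R1, R2, R3, R4, R5, R6, R7, R8}); total cost 4 + 13 = 17.
The greedy pick E, B, D costs 21; no covering selection beats 17.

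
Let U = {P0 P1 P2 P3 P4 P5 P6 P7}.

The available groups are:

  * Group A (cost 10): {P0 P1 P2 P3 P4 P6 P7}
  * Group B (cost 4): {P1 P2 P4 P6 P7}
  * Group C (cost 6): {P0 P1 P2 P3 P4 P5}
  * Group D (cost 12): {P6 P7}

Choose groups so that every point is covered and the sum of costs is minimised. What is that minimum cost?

B, C together cover every point (B ∪ C = {P0, P1, P2, P3, P4, P5, P6, P7}); total cost 4 + 6 = 10.
No covering selection has total cost below 10.

10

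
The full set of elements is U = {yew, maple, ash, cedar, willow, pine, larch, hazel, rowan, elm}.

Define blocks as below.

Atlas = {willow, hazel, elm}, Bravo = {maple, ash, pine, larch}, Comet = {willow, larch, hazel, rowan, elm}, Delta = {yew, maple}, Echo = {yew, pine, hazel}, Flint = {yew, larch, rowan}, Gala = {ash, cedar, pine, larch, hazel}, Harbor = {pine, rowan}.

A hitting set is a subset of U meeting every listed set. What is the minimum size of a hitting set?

The 3 elements {maple, hazel, rowan} hit every block.
The blocks Atlas, Delta, Harbor are pairwise disjoint, so any hitting set needs a separate element for each — at least 3. Hence 3 is optimal.

3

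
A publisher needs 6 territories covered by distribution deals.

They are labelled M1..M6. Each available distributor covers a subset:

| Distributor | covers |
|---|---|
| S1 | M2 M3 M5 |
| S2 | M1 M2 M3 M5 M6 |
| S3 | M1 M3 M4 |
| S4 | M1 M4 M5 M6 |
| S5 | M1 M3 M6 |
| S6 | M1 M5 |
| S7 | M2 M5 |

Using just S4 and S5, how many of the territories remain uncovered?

1

Union of S4, S5 = {M1, M3, M4, M5, M6}.
Not covered: M2 — 1 territory.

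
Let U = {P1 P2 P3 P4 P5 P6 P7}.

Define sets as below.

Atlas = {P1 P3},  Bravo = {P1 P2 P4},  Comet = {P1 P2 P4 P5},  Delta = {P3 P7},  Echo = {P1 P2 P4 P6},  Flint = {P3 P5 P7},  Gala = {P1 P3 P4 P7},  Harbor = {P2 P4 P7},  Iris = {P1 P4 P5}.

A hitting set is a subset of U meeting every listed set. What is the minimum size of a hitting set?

2

The 2 points {P3, P4} hit every set.
The sets Comet, Delta are pairwise disjoint, so any hitting set needs a separate point for each — at least 2. Hence 2 is optimal.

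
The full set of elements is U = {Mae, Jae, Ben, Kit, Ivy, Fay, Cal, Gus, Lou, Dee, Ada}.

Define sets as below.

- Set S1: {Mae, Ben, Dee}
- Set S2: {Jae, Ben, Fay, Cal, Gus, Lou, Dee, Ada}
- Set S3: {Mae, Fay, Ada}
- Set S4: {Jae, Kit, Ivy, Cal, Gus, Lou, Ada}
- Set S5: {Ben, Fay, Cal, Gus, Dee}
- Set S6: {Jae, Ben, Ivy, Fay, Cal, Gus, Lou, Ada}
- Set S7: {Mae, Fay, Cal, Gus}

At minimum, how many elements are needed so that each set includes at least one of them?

2

Take H = {Mae, Cal}. Each listed set contains at least one of these, so H is a hitting set of size 2.
The sets S1, S4 are pairwise disjoint, so any hitting set needs a separate element for each — at least 2. Hence 2 is optimal.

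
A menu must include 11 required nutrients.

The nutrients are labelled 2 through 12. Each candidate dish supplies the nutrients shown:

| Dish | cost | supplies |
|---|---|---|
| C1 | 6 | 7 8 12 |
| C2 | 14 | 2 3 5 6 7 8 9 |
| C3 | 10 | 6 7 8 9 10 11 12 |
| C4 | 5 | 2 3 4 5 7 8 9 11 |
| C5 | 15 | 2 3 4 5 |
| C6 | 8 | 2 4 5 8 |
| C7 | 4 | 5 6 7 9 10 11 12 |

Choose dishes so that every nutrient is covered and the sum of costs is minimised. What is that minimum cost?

C4, C7 together cover every nutrient (C4 ∪ C7 = {2, 3, 4, 5, 6, 7, 8, 9, 10, 11, 12}); total cost 5 + 4 = 9.
No covering selection has total cost below 9.

9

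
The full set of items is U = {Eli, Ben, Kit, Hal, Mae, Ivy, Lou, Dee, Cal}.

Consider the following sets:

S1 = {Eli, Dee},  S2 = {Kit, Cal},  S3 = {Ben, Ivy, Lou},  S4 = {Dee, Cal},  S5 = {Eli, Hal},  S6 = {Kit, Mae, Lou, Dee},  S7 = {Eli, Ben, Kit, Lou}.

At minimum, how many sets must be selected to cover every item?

S3 and S4 and S5 and S6 together: S3 ∪ S4 ∪ S5 ∪ S6 = {Eli, Ben, Kit, Hal, Mae, Ivy, Lou, Dee, Cal} — every item is covered.
Only S6 contains Mae, so S6 is forced; the remaining 5 items need at least 3 more sets (each remaining set adds at most 2) — so at least 4 sets are needed, and 4 is optimal.

4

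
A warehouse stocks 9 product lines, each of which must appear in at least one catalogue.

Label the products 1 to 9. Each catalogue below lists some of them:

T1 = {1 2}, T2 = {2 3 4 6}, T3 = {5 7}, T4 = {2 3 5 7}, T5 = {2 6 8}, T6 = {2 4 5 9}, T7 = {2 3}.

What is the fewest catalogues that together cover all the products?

4

T1 and T4 and T5 and T6 together: T1 ∪ T4 ∪ T5 ∪ T6 = {1, 2, 3, 4, 5, 6, 7, 8, 9} — every product is covered.
Only T1 contains 1, so T1 is forced; the remaining 7 products need at least 3 more catalogues (each remaining catalogue adds at most 3) — so at least 4 catalogues are needed, and 4 is optimal.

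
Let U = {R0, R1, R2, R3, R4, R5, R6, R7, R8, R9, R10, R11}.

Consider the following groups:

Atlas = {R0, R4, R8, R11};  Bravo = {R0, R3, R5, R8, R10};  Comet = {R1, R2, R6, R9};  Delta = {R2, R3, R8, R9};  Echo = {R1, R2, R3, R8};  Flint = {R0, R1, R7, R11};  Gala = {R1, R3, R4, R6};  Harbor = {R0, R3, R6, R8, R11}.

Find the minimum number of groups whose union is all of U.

Take {Bravo, Comet, Flint, Gala}. Their union is {R0, R1, R2, R3, R4, R5, R6, R7, R8, R9, R10, R11}, which is all 12 elements.
No 3 of the 8 groups cover everything (all 56 combinations miss at least one element), so 4 is optimal.

4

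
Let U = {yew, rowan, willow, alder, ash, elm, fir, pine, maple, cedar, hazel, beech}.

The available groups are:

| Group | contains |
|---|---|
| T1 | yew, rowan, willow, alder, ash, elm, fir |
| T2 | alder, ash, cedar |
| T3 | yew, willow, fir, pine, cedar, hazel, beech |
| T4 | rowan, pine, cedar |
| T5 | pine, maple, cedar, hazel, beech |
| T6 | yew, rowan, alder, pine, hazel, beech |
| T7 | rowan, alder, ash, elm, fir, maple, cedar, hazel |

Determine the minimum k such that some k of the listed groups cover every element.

T3 and T7 together: T3 ∪ T7 = {yew, rowan, willow, alder, ash, elm, fir, pine, maple, cedar, hazel, beech} — every element is covered.
No single group has all 12 elements (the largest, T7, has 8), so 2 is optimal.

2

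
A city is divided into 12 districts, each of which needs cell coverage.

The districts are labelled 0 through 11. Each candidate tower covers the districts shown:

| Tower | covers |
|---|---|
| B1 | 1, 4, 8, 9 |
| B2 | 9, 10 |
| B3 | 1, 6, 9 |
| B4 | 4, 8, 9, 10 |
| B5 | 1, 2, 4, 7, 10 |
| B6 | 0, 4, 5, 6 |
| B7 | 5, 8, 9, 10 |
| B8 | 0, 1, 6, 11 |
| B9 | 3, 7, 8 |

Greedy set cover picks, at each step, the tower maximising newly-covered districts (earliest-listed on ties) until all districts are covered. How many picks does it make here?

Greedy: pick B5 (covers 5 new) → pick B6 (covers 3 new) → pick B1 (covers 2 new) → pick B8 (covers 1 new) → pick B9 (covers 1 new). Total picks: 5.
(The true minimum cover uses only 4 towers, so greedy is not optimal here.)

5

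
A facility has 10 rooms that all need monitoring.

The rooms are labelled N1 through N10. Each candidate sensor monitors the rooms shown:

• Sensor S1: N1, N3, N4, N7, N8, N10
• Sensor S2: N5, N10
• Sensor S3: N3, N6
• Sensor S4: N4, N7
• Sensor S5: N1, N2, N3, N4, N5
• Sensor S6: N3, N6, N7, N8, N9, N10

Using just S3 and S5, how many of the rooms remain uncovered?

4

Union of S3, S5 = {N1, N2, N3, N4, N5, N6}.
Not covered: N7, N8, N9, N10 — 4 rooms.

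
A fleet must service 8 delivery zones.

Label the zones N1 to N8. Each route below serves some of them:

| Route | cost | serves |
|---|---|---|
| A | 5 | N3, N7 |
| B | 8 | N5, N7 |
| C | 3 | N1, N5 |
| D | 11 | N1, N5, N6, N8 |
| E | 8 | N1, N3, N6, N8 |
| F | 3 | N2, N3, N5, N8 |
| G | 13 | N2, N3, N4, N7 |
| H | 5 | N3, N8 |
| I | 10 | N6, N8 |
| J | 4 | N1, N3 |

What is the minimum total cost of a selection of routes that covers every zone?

24

C, E, G together cover every zone (C ∪ E ∪ G = {N1, N2, N3, N4, N5, N6, N7, N8}); total cost 3 + 8 + 13 = 24.
The greedy pick F, C, A, E, G costs 32; no covering selection beats 24.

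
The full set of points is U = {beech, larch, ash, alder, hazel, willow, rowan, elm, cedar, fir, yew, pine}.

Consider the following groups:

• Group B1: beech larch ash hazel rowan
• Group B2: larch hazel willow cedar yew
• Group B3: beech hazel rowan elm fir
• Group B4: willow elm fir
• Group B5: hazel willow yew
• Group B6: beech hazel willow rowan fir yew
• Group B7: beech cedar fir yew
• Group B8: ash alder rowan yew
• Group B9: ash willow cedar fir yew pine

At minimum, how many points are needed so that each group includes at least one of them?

3

H = {willow, rowan, yew} meets every group (each contains at least one member of H), and |H| = 3.
No choice of 2 points meets every group, so 3 is the minimum.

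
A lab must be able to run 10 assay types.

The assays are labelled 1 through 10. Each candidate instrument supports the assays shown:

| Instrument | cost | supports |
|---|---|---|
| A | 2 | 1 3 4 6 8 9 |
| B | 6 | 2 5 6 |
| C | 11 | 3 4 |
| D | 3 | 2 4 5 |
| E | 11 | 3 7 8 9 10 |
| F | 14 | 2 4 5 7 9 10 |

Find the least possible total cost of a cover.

A, F together cover every assay (A ∪ F = {1, 2, 3, 4, 5, 6, 7, 8, 9, 10}); total cost 2 + 14 = 16.
No covering selection has total cost below 16.

16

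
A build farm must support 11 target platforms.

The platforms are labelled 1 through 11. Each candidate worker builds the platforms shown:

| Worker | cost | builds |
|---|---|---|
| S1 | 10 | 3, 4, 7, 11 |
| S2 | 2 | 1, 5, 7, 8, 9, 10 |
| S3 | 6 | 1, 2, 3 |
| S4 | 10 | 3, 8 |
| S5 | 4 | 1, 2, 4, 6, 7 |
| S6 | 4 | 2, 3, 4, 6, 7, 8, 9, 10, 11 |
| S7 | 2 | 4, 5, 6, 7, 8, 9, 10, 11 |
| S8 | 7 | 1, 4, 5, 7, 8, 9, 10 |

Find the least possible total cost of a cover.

6

S2, S6 together cover every platform (S2 ∪ S6 = {1, 2, 3, 4, 5, 6, 7, 8, 9, 10, 11}); total cost 2 + 4 = 6.
The greedy pick S7, S2, S6 costs 8; no covering selection beats 6.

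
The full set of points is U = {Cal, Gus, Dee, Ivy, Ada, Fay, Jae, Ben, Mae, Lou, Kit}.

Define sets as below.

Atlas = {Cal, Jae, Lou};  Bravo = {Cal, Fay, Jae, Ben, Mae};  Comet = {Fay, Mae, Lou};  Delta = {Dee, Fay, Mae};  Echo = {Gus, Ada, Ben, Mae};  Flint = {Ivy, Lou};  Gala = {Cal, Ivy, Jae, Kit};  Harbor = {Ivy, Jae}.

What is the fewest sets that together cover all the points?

4

Delta, Echo, Flint, and Gala cover everything between them: the union {Cal, Gus, Dee, Ivy, Ada, Fay, Jae, Ben, Mae, Lou, Kit} is all of U.
No 3 of the 8 sets cover everything (all 56 combinations miss at least one point), so 4 is optimal.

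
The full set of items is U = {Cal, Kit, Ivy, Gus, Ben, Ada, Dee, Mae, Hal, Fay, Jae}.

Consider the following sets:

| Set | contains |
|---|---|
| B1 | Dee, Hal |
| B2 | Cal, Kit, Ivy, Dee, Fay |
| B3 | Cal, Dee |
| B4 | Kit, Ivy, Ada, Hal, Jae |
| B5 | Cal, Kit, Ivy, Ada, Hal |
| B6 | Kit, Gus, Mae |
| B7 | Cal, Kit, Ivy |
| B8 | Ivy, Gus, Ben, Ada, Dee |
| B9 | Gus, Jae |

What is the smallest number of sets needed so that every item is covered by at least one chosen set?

4

B2, B4, B6, and B8 cover everything between them: the union {Cal, Kit, Ivy, Gus, Ben, Ada, Dee, Mae, Hal, Fay, Jae} is all of U.
No 3 of the 9 sets cover everything (all 84 combinations miss at least one item), so 4 is optimal.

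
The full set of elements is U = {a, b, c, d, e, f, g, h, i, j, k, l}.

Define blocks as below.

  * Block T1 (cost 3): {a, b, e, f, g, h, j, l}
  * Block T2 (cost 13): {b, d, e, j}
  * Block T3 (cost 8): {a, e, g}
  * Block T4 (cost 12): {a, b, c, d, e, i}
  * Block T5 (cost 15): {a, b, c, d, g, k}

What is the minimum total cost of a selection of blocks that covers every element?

T1, T4, T5 together cover every element (T1 ∪ T4 ∪ T5 = {a, b, c, d, e, f, g, h, i, j, k, l}); total cost 3 + 12 + 15 = 30.
No covering selection has total cost below 30.

30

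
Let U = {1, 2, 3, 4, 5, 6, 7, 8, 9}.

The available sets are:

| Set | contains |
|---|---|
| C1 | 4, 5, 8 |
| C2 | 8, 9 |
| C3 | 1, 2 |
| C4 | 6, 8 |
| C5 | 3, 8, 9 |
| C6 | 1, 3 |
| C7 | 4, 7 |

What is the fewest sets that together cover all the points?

C1, C3, C4, C5, and C7 cover everything between them: the union {1, 2, 3, 4, 5, 6, 7, 8, 9} is all of U.
Only C4 contains 6, so C4 is forced; the remaining 7 points need at least 4 more sets (each remaining set adds at most 2) — so at least 5 sets are needed, and 5 is optimal.

5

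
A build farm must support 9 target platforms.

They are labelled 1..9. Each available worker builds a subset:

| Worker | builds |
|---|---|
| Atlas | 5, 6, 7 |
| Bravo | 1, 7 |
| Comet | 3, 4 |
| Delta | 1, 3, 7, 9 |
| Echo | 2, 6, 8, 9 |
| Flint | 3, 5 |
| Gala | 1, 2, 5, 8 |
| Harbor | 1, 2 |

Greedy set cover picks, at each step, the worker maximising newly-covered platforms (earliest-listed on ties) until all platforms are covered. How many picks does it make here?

Greedy: pick Delta (covers 4 new) → pick Echo (covers 3 new) → pick Atlas (covers 1 new) → pick Comet (covers 1 new). Total picks: 4.

4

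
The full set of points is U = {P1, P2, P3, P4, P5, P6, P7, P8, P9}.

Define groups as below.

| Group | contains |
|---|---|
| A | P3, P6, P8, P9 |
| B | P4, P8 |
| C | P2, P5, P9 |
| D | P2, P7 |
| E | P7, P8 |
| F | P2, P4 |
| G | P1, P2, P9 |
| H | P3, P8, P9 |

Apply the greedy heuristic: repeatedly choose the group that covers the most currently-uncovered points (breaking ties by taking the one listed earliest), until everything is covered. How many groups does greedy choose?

5

Greedy: pick A (covers 4 new) → pick C (covers 2 new) → pick B (covers 1 new) → pick D (covers 1 new) → pick G (covers 1 new). Total picks: 5.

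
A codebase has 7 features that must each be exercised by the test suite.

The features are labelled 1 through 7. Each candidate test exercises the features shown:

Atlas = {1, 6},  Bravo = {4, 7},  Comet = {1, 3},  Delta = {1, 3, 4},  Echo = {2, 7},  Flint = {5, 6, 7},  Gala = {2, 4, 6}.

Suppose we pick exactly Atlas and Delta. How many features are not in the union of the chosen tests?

Union of Atlas, Delta = {1, 3, 4, 6}.
Not covered: 2, 5, 7 — 3 features.

3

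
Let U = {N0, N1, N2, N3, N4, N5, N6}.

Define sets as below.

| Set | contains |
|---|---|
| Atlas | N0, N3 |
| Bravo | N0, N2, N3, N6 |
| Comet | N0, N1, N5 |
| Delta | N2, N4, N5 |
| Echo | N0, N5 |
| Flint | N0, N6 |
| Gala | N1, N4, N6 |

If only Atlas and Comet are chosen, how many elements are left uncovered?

Union of Atlas, Comet = {N0, N1, N3, N5}.
Not covered: N2, N4, N6 — 3 elements.

3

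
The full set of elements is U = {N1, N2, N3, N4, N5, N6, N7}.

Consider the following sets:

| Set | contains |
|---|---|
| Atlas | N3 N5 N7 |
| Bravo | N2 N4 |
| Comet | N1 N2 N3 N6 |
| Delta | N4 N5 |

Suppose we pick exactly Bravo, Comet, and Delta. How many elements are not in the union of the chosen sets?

Union of Bravo, Comet, Delta = {N1, N2, N3, N4, N5, N6}.
Not covered: N7 — 1 element.

1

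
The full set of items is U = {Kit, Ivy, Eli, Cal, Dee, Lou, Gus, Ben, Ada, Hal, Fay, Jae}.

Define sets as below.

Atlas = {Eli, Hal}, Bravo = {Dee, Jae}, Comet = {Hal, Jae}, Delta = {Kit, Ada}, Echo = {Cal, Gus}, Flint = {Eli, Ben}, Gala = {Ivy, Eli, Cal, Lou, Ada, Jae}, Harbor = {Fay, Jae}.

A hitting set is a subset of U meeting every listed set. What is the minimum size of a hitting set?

H = {Kit, Eli, Gus, Jae} meets every set (each contains at least one member of H), and |H| = 4.
The sets Comet, Delta, Echo, Flint are pairwise disjoint, so any hitting set needs a separate item for each — at least 4. Hence 4 is optimal.

4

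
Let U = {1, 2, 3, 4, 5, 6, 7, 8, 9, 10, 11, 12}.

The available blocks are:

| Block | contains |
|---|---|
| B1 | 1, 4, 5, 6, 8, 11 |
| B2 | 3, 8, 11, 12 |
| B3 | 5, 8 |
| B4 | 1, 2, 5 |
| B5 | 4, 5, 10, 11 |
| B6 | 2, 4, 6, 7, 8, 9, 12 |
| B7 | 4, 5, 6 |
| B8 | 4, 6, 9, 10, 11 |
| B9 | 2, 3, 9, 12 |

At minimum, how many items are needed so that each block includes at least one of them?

The 3 items {5, 9, 12} hit every block.
No choice of 2 items meets every block, so 3 is the minimum.

3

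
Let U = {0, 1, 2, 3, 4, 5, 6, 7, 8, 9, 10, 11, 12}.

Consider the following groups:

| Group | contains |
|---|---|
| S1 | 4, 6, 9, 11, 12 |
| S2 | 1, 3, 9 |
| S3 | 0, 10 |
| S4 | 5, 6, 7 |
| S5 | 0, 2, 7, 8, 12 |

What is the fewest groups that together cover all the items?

5

S1 and S2 and S3 and S4 and S5 together: S1 ∪ S2 ∪ S3 ∪ S4 ∪ S5 = {0, 1, 2, 3, 4, 5, 6, 7, 8, 9, 10, 11, 12} — every item is covered.
No 4 of the 5 groups cover everything (all 5 combinations miss at least one item), so 5 is optimal.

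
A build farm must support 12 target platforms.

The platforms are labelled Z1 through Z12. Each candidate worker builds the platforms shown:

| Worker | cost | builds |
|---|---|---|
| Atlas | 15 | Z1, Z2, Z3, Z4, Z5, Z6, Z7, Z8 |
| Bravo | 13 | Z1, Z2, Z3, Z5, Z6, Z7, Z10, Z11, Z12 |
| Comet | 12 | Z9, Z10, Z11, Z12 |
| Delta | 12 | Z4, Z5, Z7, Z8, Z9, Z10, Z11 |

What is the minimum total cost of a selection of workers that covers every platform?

25

Bravo, Delta together cover every platform (Bravo ∪ Delta = {Z1, Z2, Z3, Z4, Z5, Z6, Z7, Z8, Z9, Z10, Z11, Z12}); total cost 13 + 12 = 25.
No covering selection has total cost below 25.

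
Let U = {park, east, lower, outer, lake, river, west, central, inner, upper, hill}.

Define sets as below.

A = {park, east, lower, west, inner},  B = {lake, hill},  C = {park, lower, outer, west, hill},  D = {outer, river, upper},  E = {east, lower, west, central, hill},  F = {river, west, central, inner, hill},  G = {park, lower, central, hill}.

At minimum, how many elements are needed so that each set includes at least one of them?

H = {lower, outer, hill} meets every set (each contains at least one member of H), and |H| = 3.
The sets A, B, D are pairwise disjoint, so any hitting set needs a separate element for each — at least 3. Hence 3 is optimal.

3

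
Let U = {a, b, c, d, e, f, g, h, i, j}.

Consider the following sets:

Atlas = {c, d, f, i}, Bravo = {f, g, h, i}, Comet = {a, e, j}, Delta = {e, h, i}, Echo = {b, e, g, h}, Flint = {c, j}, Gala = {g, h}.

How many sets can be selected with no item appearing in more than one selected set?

3

Atlas, Comet, Gala are pairwise disjoint (Atlas={c,d,f,i}; Comet={a,e,j}; Gala={g,h}).
Every remaining set overlaps one of these, and no 4 of the listed sets are pairwise disjoint, so 3 is the maximum.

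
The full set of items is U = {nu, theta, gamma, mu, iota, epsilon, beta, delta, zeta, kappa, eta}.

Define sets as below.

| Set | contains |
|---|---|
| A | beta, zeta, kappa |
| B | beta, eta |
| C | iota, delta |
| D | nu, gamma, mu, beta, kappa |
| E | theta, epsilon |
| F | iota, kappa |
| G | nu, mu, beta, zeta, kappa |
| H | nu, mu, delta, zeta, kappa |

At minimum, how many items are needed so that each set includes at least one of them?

T = {theta, iota, kappa, eta} meets every set (each contains at least one member of T), and |T| = 4.
No choice of 3 items meets every set, so 4 is the minimum.

4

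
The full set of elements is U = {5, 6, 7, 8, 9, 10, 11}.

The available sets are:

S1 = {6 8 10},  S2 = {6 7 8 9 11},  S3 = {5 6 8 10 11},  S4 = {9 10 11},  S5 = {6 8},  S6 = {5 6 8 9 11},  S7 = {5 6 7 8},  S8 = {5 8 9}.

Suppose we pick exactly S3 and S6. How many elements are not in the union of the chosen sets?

Union of S3, S6 = {5, 6, 8, 9, 10, 11}.
Not covered: 7 — 1 element.

1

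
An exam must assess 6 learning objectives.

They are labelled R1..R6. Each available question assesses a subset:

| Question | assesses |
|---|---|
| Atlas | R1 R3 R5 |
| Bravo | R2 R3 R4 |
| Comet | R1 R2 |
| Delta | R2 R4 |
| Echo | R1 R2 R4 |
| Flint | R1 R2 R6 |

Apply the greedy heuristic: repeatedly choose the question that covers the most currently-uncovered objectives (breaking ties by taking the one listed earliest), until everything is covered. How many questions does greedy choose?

Greedy: pick Atlas (covers 3 new) → pick Bravo (covers 2 new) → pick Flint (covers 1 new). Total picks: 3.

3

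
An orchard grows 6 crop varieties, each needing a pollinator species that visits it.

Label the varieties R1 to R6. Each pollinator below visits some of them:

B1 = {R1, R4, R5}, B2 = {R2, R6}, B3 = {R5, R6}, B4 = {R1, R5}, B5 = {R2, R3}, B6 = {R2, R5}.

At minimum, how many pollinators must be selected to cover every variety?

3

B1 and B3 and B5 together: B1 ∪ B3 ∪ B5 = {R1, R2, R3, R4, R5, R6} — every variety is covered.
Only B5 contains R3, so B5 is forced; the remaining 4 varieties need at least 2 more pollinators (each remaining pollinator adds at most 3) — so at least 3 pollinators are needed, and 3 is optimal.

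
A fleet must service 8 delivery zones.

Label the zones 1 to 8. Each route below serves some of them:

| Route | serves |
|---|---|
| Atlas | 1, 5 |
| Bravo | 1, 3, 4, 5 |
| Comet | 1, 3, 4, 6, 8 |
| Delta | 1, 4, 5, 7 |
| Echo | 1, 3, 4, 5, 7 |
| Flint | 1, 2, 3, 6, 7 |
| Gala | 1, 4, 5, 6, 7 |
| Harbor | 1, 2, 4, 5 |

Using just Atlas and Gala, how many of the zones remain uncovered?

Union of Atlas, Gala = {1, 4, 5, 6, 7}.
Not covered: 2, 3, 8 — 3 zones.

3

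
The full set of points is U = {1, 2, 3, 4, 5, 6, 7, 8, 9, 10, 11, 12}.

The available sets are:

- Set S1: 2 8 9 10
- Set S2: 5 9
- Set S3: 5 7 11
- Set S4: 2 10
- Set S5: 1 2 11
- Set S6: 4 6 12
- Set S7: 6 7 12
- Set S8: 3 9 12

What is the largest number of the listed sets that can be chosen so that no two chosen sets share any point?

3

S1, S3, S6 are pairwise disjoint (S1={2,8,9,10}; S3={5,7,11}; S6={4,6,12}).
Every remaining set overlaps one of these, and no 4 of the listed sets are pairwise disjoint, so 3 is the maximum.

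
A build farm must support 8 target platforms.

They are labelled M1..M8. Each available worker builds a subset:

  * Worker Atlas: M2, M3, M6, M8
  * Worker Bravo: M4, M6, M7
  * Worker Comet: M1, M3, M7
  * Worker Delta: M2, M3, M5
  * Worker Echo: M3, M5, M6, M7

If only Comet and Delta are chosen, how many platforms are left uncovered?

Union of Comet, Delta = {M1, M2, M3, M5, M7}.
Not covered: M4, M6, M8 — 3 platforms.

3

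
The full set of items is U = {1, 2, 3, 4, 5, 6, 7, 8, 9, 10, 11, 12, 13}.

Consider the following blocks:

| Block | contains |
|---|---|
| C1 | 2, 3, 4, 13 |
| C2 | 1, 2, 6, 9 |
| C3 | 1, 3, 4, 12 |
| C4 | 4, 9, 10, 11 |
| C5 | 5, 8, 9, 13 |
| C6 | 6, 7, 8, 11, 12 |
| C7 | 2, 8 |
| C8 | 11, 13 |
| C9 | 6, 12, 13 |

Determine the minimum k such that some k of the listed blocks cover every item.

C3, C4, C5, C6, and C7 cover everything between them: the union {1, 2, 3, 4, 5, 6, 7, 8, 9, 10, 11, 12, 13} is all of U.
No 4 of the 9 blocks cover everything (all 126 combinations miss at least one item), so 5 is optimal.

5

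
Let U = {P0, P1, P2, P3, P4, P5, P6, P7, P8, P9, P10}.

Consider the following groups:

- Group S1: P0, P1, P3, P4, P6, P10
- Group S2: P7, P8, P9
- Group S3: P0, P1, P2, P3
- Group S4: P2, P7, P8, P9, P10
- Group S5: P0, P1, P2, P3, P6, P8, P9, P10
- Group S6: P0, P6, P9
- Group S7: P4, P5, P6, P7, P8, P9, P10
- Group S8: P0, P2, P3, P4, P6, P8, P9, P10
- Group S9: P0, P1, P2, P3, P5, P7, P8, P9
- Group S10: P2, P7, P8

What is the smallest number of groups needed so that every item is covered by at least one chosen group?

S1 and S9 together: S1 ∪ S9 = {P0, P1, P2, P3, P4, P5, P6, P7, P8, P9, P10} — every item is covered.
No single group has all 11 items (the largest, S5, has 8), so 2 is optimal.

2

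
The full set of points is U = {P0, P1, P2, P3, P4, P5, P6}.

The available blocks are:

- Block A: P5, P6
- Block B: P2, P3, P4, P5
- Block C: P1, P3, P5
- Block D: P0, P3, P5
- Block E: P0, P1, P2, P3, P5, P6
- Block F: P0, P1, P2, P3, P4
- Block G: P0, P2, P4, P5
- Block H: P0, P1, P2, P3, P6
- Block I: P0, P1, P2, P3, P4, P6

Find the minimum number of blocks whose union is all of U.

2

E and G together: E ∪ G = {P0, P1, P2, P3, P4, P5, P6} — every point is covered.
No single block has all 7 points (the largest, E, has 6), so 2 is optimal.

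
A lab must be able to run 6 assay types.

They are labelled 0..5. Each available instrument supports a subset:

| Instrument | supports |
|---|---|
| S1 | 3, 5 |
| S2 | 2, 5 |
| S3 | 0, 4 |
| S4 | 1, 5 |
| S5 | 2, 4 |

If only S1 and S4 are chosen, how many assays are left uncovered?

Union of S1, S4 = {1, 3, 5}.
Not covered: 0, 2, 4 — 3 assays.

3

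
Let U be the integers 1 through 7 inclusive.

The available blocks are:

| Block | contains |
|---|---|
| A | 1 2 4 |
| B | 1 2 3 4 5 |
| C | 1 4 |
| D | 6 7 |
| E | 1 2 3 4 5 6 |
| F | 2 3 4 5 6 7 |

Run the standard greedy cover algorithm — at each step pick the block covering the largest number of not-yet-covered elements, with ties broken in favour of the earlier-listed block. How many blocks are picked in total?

2

Greedy: pick E (covers 6 new) → pick D (covers 1 new). Total picks: 2.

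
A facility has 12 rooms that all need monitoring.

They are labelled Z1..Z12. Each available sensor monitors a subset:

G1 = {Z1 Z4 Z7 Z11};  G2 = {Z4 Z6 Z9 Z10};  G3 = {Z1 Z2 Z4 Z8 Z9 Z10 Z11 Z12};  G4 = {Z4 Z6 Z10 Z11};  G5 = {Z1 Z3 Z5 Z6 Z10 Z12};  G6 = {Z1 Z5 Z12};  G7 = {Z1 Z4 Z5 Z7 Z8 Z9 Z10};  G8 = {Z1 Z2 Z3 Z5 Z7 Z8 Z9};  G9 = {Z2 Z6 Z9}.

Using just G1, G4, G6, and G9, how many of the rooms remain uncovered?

2

Union of G1, G4, G6, G9 = {Z1, Z2, Z4, Z5, Z6, Z7, Z9, Z10, Z11, Z12}.
Not covered: Z3, Z8 — 2 rooms.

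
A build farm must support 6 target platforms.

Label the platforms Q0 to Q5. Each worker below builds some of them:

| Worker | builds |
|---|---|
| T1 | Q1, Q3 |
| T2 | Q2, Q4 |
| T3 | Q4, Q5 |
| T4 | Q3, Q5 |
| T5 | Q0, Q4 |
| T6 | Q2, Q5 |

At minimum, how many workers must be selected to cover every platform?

T1 and T5 and T6 together: T1 ∪ T5 ∪ T6 = {Q0, Q1, Q2, Q3, Q4, Q5} — every platform is covered.
Each worker has at most 2 platforms, and 2·2 = 4 < 6 — so at least 3 workers are needed, and 3 is optimal.

3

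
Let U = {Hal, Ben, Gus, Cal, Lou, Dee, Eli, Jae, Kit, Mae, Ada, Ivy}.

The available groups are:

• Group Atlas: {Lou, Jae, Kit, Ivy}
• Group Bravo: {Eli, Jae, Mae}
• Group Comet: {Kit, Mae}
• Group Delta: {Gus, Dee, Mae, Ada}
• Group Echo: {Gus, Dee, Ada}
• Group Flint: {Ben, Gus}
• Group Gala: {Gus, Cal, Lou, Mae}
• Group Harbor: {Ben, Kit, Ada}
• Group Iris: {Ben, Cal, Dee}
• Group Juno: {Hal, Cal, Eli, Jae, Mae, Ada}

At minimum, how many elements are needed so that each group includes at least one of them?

H = {Ben, Dee, Kit, Mae} meets every group (each contains at least one member of H), and |H| = 4.
No choice of 3 elements meets every group, so 4 is the minimum.

4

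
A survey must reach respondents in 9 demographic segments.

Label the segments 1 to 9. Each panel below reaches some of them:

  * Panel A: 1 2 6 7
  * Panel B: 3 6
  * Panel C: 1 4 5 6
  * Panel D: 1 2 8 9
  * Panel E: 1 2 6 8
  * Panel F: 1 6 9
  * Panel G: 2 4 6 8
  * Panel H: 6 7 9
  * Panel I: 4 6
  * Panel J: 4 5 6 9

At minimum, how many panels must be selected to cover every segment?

A and B and C and D together: A ∪ B ∪ C ∪ D = {1, 2, 3, 4, 5, 6, 7, 8, 9} — every segment is covered.
No 3 of the 10 panels cover everything (all 120 combinations miss at least one segment), so 4 is optimal.

4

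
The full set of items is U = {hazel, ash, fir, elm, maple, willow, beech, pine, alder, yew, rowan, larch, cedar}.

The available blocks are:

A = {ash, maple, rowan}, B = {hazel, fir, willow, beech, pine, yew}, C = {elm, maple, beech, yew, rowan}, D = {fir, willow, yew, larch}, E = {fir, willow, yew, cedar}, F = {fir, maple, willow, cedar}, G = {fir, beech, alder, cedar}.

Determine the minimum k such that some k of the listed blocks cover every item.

A, B, C, D, and G cover everything between them: the union {hazel, ash, fir, elm, maple, willow, beech, pine, alder, yew, rowan, larch, cedar} is all of U.
No 4 of the 7 blocks cover everything (all 35 combinations miss at least one item), so 5 is optimal.

5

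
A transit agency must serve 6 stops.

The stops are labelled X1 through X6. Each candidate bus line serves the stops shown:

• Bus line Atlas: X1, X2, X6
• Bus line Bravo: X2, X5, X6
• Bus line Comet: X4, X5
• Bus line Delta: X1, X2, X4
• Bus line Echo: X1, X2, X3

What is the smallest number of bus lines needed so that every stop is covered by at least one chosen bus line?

3

Take {Atlas, Comet, Echo}. Their union is {X1, X2, X3, X4, X5, X6}, which is all 6 stops.
Only Echo contains X3, so Echo is forced; the remaining 3 stops need at least 2 more bus lines (each remaining bus line adds at most 2) — so at least 3 bus lines are needed, and 3 is optimal.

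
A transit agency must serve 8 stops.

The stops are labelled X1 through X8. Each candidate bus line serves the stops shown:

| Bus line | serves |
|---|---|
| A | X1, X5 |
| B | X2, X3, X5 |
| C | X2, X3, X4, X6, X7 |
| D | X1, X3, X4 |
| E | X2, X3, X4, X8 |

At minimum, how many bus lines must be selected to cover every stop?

3

A and C and E together: A ∪ C ∪ E = {X1, X2, X3, X4, X5, X6, X7, X8} — every stop is covered.
Only C contains X6, so C is forced; the remaining 3 stops need at least 2 more bus lines (each remaining bus line adds at most 2) — so at least 3 bus lines are needed, and 3 is optimal.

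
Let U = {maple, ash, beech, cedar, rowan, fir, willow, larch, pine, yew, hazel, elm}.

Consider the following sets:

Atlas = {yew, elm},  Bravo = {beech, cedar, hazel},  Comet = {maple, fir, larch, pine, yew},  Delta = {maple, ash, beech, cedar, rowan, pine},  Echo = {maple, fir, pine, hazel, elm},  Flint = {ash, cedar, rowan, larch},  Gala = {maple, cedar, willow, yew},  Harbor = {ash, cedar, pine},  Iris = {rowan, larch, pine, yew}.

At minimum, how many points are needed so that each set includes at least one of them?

3

Take H = {cedar, yew, elm}. Each listed set contains at least one of these, so H is a hitting set of size 3.
No choice of 2 points meets every set, so 3 is the minimum.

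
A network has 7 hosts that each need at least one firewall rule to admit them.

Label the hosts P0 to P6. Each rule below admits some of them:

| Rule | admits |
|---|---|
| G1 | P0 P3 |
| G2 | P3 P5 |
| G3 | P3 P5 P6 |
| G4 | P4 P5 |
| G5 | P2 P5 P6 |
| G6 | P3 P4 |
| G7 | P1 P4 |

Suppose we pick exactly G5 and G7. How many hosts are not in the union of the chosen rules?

Union of G5, G7 = {P1, P2, P4, P5, P6}.
Not covered: P0, P3 — 2 hosts.

2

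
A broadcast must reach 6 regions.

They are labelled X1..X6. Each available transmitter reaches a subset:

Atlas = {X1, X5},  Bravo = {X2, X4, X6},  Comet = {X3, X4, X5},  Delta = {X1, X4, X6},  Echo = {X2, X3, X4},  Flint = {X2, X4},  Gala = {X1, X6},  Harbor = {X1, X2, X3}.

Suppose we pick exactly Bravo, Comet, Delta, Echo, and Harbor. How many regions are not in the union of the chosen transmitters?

Union of Bravo, Comet, Delta, Echo, Harbor = {X1, X2, X3, X4, X5, X6} — that's every region, so 0 are uncovered.

0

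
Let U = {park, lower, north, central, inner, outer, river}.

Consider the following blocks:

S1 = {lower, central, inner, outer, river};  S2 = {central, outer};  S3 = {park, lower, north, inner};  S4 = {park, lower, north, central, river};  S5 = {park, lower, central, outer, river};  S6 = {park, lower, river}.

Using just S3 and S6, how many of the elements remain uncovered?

Union of S3, S6 = {park, lower, north, inner, river}.
Not covered: central, outer — 2 elements.

2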